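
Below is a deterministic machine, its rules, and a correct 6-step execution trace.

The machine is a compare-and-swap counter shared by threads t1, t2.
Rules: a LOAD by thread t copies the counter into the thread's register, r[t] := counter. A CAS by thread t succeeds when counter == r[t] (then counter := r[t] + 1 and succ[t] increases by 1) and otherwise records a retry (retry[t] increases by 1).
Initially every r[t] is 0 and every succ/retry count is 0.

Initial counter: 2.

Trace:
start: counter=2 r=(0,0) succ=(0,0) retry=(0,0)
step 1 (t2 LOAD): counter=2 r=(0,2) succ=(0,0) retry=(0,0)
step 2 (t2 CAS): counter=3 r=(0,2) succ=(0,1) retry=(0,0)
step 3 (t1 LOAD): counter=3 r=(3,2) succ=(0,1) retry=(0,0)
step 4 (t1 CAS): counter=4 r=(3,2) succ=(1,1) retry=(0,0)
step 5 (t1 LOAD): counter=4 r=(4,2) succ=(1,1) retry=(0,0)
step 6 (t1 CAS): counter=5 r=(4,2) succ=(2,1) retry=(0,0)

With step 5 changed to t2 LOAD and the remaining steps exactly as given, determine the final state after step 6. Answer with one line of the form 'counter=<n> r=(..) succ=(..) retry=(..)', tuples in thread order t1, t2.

counter=4 r=(3,4) succ=(1,1) retry=(1,0)

(re-executing from step 5 with the substitution; state before step 5: counter=4 r=(3,2) succ=(1,1) retry=(0,0))
step 5 (t2 LOAD): counter=4 r=(3,4) succ=(1,1) retry=(0,0)
step 6 (t1 CAS): counter=4 r=(3,4) succ=(1,1) retry=(1,0)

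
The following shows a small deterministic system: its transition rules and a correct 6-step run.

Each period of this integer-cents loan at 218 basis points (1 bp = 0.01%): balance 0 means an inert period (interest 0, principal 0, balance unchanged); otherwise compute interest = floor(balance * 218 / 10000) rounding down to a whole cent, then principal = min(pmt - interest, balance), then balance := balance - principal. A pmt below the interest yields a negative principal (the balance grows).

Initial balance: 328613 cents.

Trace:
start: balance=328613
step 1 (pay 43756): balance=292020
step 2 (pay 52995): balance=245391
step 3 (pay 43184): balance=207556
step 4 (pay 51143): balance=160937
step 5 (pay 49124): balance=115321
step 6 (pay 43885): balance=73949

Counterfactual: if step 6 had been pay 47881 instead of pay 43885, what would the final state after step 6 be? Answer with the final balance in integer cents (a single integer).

(re-executing from step 6 with the substitution; state before step 6: balance=115321)
step 6 (pay 47881): balance=69953

69953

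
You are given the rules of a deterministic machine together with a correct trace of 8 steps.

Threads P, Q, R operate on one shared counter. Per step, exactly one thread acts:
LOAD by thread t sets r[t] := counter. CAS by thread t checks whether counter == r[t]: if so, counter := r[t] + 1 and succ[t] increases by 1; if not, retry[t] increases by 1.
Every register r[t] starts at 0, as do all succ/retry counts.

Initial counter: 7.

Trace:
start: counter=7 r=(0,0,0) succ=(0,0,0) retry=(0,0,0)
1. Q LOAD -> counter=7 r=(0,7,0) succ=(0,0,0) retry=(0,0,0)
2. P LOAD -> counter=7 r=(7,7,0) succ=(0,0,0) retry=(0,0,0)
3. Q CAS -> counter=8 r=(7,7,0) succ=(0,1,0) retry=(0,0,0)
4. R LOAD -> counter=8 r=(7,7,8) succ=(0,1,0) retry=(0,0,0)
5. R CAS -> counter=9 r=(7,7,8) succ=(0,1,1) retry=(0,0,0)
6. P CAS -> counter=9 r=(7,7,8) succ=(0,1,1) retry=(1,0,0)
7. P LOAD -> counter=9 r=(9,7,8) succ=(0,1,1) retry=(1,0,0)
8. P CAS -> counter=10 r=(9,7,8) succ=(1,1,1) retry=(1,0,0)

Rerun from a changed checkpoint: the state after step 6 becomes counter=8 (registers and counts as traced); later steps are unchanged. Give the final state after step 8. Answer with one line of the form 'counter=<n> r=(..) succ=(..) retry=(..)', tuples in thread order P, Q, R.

counter=9 r=(8,7,8) succ=(1,1,1) retry=(1,0,0)

state after step 6 := counter=8 r=(7,7,8) succ=(0,1,1) retry=(1,0,0)
7. P LOAD -> counter=8 r=(8,7,8) succ=(0,1,1) retry=(1,0,0)
8. P CAS -> counter=9 r=(8,7,8) succ=(1,1,1) retry=(1,0,0)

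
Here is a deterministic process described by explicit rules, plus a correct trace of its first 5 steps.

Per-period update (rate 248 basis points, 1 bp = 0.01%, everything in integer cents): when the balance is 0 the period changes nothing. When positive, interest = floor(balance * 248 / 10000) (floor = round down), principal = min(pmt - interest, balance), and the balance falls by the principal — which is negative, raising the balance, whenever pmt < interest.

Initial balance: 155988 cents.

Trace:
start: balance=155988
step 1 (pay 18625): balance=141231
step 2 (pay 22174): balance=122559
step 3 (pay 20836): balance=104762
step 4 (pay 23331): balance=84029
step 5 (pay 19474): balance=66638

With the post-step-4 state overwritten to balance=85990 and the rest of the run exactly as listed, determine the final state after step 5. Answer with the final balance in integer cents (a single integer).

state after step 4 := balance=85990
step 5 (pay 19474): balance=68648

68648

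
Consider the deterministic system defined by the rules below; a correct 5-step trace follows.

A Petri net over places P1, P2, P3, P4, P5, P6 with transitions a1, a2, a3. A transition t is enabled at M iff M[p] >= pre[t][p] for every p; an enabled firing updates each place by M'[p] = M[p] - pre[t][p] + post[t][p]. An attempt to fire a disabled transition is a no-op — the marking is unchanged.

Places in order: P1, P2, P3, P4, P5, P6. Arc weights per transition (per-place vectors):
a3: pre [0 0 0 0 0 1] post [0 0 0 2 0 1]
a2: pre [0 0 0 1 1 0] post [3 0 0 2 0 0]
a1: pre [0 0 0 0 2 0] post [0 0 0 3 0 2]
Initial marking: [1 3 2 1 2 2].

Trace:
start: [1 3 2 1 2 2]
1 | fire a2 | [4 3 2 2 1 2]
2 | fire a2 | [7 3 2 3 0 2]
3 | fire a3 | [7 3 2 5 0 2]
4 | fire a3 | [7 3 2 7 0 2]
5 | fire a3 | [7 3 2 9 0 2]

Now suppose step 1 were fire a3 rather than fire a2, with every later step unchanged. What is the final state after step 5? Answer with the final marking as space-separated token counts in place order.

(re-executing from step 1 with the substitution; state before step 1: [1 3 2 1 2 2])
1 | fire a3 | [1 3 2 3 2 2]
2 | fire a2 | [4 3 2 4 1 2]
3 | fire a3 | [4 3 2 6 1 2]
4 | fire a3 | [4 3 2 8 1 2]
5 | fire a3 | [4 3 2 10 1 2]

4 3 2 10 1 2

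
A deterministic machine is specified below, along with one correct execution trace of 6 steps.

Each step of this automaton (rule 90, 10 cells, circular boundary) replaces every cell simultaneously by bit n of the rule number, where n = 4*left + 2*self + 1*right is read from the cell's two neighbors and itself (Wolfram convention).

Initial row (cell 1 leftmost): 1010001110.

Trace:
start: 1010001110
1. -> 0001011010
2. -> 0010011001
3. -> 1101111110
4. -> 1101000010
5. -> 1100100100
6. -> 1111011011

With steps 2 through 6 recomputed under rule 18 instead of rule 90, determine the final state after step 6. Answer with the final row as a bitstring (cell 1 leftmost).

0010000001

(re-executing steps 2..6 under rule 18; state before step 2: 0001011010)
2. -> 0010000001
3. -> 1101000010
4. -> 0000100100
5. -> 0001011010
6. -> 0010000001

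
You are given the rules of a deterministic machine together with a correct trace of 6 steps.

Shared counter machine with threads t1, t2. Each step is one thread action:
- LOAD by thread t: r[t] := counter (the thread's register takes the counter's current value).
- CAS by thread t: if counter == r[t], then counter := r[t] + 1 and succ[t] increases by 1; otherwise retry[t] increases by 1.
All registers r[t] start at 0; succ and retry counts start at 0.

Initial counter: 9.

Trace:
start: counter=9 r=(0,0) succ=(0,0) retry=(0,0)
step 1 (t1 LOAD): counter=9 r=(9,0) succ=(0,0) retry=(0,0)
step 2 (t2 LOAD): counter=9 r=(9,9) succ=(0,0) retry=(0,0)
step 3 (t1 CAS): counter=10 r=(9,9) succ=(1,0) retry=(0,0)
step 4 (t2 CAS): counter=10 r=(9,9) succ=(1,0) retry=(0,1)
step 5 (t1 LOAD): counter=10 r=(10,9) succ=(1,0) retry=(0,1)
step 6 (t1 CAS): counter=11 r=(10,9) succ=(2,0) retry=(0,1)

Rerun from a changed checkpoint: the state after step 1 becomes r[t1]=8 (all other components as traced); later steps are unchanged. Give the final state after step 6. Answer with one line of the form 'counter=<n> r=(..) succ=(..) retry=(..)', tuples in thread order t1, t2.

state after step 1 := counter=9 r=(8,0) succ=(0,0) retry=(0,0)
step 2 (t2 LOAD): counter=9 r=(8,9) succ=(0,0) retry=(0,0)
step 3 (t1 CAS): counter=9 r=(8,9) succ=(0,0) retry=(1,0)
step 4 (t2 CAS): counter=10 r=(8,9) succ=(0,1) retry=(1,0)
step 5 (t1 LOAD): counter=10 r=(10,9) succ=(0,1) retry=(1,0)
step 6 (t1 CAS): counter=11 r=(10,9) succ=(1,1) retry=(1,0)

counter=11 r=(10,9) succ=(1,1) retry=(1,0)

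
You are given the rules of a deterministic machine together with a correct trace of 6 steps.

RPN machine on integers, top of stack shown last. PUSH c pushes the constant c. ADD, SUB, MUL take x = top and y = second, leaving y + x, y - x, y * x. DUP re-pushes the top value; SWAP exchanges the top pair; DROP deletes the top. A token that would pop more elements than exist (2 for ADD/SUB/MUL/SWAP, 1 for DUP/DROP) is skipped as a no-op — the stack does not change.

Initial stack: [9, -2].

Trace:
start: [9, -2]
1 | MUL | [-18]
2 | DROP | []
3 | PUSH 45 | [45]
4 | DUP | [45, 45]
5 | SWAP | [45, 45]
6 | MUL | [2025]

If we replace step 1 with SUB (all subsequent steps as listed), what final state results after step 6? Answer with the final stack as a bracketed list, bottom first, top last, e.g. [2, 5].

(re-executing from step 1 with the substitution; state before step 1: [9, -2])
1 | SUB | [11]
2 | DROP | []
3 | PUSH 45 | [45]
4 | DUP | [45, 45]
5 | SWAP | [45, 45]
6 | MUL | [2025]

[2025]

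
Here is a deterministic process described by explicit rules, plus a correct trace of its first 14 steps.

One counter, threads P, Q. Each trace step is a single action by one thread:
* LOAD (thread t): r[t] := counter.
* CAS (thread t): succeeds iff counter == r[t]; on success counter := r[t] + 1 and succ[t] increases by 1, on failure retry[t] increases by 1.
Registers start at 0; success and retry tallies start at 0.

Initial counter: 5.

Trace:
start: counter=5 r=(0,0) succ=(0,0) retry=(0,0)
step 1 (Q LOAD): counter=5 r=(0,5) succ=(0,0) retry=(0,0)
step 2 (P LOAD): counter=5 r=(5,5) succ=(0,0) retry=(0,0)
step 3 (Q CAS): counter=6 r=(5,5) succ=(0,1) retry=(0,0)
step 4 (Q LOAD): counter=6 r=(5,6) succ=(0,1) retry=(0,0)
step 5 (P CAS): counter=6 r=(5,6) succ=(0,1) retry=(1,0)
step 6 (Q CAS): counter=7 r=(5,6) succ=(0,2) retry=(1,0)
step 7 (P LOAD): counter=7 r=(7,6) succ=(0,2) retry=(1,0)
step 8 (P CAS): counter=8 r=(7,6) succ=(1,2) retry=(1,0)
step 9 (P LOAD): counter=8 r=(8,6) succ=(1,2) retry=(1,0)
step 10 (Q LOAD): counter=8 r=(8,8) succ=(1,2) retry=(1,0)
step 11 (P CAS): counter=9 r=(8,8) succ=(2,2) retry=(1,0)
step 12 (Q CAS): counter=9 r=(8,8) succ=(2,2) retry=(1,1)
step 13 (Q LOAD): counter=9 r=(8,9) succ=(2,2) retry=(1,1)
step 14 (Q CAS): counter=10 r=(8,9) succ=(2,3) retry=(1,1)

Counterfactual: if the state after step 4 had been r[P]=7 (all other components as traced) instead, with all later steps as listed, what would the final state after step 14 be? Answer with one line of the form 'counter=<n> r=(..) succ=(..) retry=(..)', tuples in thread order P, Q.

state after step 4 := counter=6 r=(7,6) succ=(0,1) retry=(0,0)
step 5 (P CAS): counter=6 r=(7,6) succ=(0,1) retry=(1,0)
step 6 (Q CAS): counter=7 r=(7,6) succ=(0,2) retry=(1,0)
step 7 (P LOAD): counter=7 r=(7,6) succ=(0,2) retry=(1,0)
step 8 (P CAS): counter=8 r=(7,6) succ=(1,2) retry=(1,0)
step 9 (P LOAD): counter=8 r=(8,6) succ=(1,2) retry=(1,0)
step 10 (Q LOAD): counter=8 r=(8,8) succ=(1,2) retry=(1,0)
step 11 (P CAS): counter=9 r=(8,8) succ=(2,2) retry=(1,0)
step 12 (Q CAS): counter=9 r=(8,8) succ=(2,2) retry=(1,1)
step 13 (Q LOAD): counter=9 r=(8,9) succ=(2,2) retry=(1,1)
step 14 (Q CAS): counter=10 r=(8,9) succ=(2,3) retry=(1,1)

counter=10 r=(8,9) succ=(2,3) retry=(1,1)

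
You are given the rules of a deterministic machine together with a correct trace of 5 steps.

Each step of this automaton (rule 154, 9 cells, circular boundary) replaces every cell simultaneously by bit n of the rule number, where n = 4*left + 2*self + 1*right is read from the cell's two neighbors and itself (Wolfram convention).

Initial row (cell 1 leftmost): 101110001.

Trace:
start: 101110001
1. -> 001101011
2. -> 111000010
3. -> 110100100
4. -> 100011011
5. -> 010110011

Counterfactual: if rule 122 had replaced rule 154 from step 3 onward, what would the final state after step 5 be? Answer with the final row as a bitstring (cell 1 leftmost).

000001110

(re-executing steps 3..5 under rule 122; state before step 3: 111000010)
3. -> 101100101
4. -> 111111011
5. -> 000001110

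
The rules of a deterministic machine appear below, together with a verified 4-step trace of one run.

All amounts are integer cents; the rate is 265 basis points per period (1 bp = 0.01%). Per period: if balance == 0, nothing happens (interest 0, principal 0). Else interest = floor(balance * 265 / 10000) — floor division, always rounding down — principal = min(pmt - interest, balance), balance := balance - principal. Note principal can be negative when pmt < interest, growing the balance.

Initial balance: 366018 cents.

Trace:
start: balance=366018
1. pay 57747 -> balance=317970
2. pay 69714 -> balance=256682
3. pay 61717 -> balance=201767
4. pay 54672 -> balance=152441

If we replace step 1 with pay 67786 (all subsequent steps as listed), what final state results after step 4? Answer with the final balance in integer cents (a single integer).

(re-executing from step 1 with the substitution; state before step 1: balance=366018)
1. pay 67786 -> balance=307931
2. pay 69714 -> balance=246377
3. pay 61717 -> balance=191188
4. pay 54672 -> balance=141582

141582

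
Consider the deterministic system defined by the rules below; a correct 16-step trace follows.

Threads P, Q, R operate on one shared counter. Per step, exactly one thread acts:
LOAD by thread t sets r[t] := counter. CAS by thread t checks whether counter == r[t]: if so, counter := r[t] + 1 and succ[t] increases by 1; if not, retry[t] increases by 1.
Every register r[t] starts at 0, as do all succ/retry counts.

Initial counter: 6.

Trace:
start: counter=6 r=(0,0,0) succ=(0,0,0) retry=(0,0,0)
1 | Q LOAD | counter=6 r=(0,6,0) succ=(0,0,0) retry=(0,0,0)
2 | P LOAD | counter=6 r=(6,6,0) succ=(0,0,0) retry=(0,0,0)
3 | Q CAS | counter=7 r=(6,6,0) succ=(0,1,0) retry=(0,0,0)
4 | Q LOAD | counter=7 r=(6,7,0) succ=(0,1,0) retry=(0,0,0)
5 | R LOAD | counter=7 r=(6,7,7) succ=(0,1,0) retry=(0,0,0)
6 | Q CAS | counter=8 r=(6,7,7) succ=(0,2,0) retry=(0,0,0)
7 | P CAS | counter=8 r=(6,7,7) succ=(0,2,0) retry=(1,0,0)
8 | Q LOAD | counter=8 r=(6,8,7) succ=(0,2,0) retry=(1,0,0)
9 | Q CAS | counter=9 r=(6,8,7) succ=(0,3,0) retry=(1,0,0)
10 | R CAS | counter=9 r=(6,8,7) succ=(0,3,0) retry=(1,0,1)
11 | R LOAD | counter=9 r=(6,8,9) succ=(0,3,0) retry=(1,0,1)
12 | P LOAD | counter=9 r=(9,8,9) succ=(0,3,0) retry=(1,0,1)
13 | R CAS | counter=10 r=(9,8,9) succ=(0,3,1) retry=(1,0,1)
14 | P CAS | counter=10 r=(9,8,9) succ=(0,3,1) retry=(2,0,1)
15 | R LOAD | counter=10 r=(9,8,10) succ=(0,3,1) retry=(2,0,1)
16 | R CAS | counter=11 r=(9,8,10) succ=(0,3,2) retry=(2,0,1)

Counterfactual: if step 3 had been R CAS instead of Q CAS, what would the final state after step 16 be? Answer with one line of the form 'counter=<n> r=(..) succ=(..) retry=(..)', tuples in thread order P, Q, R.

(re-executing from step 3 with the substitution; state before step 3: counter=6 r=(6,6,0) succ=(0,0,0) retry=(0,0,0))
3 | R CAS | counter=6 r=(6,6,0) succ=(0,0,0) retry=(0,0,1)
4 | Q LOAD | counter=6 r=(6,6,0) succ=(0,0,0) retry=(0,0,1)
5 | R LOAD | counter=6 r=(6,6,6) succ=(0,0,0) retry=(0,0,1)
6 | Q CAS | counter=7 r=(6,6,6) succ=(0,1,0) retry=(0,0,1)
7 | P CAS | counter=7 r=(6,6,6) succ=(0,1,0) retry=(1,0,1)
8 | Q LOAD | counter=7 r=(6,7,6) succ=(0,1,0) retry=(1,0,1)
9 | Q CAS | counter=8 r=(6,7,6) succ=(0,2,0) retry=(1,0,1)
10 | R CAS | counter=8 r=(6,7,6) succ=(0,2,0) retry=(1,0,2)
11 | R LOAD | counter=8 r=(6,7,8) succ=(0,2,0) retry=(1,0,2)
12 | P LOAD | counter=8 r=(8,7,8) succ=(0,2,0) retry=(1,0,2)
13 | R CAS | counter=9 r=(8,7,8) succ=(0,2,1) retry=(1,0,2)
14 | P CAS | counter=9 r=(8,7,8) succ=(0,2,1) retry=(2,0,2)
15 | R LOAD | counter=9 r=(8,7,9) succ=(0,2,1) retry=(2,0,2)
16 | R CAS | counter=10 r=(8,7,9) succ=(0,2,2) retry=(2,0,2)

counter=10 r=(8,7,9) succ=(0,2,2) retry=(2,0,2)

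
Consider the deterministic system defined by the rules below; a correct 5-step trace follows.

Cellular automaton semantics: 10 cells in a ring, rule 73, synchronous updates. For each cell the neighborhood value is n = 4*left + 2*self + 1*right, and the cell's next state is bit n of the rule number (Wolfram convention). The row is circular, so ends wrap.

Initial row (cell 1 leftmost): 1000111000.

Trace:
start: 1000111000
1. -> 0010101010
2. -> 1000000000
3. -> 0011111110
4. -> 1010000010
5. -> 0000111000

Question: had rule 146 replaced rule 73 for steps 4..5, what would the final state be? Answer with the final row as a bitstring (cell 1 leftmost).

(re-executing steps 4..5 under rule 146; state before step 4: 0011111110)
4. -> 0101111101
5. -> 0000111000

0000111000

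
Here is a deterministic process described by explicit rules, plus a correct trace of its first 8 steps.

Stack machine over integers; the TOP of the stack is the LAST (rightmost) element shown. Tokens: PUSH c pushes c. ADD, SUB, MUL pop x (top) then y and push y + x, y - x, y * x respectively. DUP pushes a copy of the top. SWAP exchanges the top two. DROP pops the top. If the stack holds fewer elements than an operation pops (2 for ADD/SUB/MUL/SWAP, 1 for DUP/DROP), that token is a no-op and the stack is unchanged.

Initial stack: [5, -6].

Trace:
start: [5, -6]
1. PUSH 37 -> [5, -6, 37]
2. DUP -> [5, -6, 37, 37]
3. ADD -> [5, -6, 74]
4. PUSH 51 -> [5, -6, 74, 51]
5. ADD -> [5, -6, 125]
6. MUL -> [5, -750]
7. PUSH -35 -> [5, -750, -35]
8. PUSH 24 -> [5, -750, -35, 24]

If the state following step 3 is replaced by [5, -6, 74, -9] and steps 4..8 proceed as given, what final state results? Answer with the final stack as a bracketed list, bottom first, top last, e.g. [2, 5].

[5, -6, 3108, -35, 24]

state after step 3 := [5, -6, 74, -9]
4. PUSH 51 -> [5, -6, 74, -9, 51]
5. ADD -> [5, -6, 74, 42]
6. MUL -> [5, -6, 3108]
7. PUSH -35 -> [5, -6, 3108, -35]
8. PUSH 24 -> [5, -6, 3108, -35, 24]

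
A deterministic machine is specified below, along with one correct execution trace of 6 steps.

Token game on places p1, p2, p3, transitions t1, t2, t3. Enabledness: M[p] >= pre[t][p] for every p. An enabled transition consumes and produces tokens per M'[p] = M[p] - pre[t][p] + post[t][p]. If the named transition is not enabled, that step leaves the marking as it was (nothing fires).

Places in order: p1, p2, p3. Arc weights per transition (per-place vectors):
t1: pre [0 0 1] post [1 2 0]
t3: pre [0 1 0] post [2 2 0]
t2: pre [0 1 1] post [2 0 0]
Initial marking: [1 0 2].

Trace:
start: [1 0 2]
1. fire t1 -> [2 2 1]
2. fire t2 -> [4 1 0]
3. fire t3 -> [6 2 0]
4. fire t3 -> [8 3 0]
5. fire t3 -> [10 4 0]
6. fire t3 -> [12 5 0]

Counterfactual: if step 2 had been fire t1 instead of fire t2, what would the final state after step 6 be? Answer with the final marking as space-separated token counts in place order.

11 8 0

(re-executing from step 2 with the substitution; state before step 2: [2 2 1])
2. fire t1 -> [3 4 0]
3. fire t3 -> [5 5 0]
4. fire t3 -> [7 6 0]
5. fire t3 -> [9 7 0]
6. fire t3 -> [11 8 0]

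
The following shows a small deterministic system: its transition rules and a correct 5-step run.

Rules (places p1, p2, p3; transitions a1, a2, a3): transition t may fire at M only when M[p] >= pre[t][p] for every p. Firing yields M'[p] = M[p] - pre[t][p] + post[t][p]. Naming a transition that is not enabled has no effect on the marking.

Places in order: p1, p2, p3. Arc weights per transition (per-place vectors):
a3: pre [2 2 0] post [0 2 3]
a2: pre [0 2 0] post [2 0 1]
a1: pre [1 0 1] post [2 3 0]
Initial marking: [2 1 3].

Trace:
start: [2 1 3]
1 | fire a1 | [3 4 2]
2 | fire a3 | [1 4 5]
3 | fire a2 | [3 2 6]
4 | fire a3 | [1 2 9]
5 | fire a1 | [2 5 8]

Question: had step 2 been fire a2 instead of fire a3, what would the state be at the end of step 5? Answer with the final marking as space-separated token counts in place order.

(re-executing from step 2 with the substitution; state before step 2: [3 4 2])
2 | fire a2 | [5 2 3]
3 | fire a2 | [7 0 4]
4 | fire a3 | [7 0 4]
5 | fire a1 | [8 3 3]

8 3 3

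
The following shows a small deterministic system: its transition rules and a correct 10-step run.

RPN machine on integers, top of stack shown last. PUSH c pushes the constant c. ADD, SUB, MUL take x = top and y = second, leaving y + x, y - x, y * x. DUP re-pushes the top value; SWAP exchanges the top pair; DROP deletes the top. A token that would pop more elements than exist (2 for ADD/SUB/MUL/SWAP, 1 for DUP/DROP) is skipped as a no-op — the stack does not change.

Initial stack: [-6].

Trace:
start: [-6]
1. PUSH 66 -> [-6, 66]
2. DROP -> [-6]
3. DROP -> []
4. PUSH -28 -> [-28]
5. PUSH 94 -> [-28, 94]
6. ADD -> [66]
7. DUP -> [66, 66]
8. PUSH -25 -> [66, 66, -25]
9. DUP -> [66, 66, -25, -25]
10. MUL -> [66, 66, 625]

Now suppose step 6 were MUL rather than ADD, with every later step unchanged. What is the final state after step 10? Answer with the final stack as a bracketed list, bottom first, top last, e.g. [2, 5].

[-2632, -2632, 625]

(re-executing from step 6 with the substitution; state before step 6: [-28, 94])
6. MUL -> [-2632]
7. DUP -> [-2632, -2632]
8. PUSH -25 -> [-2632, -2632, -25]
9. DUP -> [-2632, -2632, -25, -25]
10. MUL -> [-2632, -2632, 625]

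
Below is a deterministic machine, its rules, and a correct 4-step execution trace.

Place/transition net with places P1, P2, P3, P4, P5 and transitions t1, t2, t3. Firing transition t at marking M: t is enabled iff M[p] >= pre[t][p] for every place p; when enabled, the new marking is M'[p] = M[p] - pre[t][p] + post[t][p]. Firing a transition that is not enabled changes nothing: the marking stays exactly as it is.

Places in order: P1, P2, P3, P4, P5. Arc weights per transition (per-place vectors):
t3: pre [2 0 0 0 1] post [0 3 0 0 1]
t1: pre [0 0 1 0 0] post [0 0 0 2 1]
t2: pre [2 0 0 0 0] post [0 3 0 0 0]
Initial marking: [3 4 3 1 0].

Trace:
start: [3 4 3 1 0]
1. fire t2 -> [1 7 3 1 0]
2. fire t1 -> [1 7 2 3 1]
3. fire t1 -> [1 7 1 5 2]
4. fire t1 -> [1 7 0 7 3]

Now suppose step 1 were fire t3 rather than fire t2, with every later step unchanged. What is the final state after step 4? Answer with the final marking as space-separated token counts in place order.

3 4 0 7 3

(re-executing from step 1 with the substitution; state before step 1: [3 4 3 1 0])
1. fire t3 -> [3 4 3 1 0]
2. fire t1 -> [3 4 2 3 1]
3. fire t1 -> [3 4 1 5 2]
4. fire t1 -> [3 4 0 7 3]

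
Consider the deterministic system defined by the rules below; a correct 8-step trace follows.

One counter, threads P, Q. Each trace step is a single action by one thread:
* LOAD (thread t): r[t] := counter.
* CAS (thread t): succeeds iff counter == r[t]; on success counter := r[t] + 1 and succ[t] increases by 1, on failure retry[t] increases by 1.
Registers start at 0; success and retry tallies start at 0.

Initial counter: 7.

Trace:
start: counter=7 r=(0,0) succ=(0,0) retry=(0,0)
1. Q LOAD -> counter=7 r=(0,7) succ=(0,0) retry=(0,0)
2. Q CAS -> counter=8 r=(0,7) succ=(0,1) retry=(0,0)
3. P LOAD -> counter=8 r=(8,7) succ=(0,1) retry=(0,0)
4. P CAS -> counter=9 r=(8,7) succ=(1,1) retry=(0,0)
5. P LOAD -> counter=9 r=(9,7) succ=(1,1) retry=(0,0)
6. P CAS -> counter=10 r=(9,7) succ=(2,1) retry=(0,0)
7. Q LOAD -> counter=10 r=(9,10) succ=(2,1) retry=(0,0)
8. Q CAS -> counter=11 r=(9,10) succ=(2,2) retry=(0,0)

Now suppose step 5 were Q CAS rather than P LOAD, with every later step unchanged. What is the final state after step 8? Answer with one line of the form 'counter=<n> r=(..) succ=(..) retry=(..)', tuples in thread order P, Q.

counter=10 r=(8,9) succ=(1,2) retry=(1,1)

(re-executing from step 5 with the substitution; state before step 5: counter=9 r=(8,7) succ=(1,1) retry=(0,0))
5. Q CAS -> counter=9 r=(8,7) succ=(1,1) retry=(0,1)
6. P CAS -> counter=9 r=(8,7) succ=(1,1) retry=(1,1)
7. Q LOAD -> counter=9 r=(8,9) succ=(1,1) retry=(1,1)
8. Q CAS -> counter=10 r=(8,9) succ=(1,2) retry=(1,1)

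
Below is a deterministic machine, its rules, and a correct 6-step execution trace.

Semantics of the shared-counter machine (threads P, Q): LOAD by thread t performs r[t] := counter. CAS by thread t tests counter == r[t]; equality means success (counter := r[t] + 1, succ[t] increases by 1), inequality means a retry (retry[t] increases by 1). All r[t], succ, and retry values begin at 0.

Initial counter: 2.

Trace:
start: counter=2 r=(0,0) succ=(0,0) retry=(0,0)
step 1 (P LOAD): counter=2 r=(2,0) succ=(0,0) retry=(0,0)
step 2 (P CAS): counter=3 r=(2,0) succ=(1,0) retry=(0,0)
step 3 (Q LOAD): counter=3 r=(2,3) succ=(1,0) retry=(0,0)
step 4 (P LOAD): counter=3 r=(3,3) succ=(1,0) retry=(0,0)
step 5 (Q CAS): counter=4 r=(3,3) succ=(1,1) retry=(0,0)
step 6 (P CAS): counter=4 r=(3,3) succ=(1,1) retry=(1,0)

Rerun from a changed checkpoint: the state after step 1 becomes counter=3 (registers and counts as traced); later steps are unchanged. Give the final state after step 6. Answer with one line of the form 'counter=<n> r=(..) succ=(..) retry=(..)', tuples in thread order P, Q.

counter=4 r=(3,3) succ=(0,1) retry=(2,0)

state after step 1 := counter=3 r=(2,0) succ=(0,0) retry=(0,0)
step 2 (P CAS): counter=3 r=(2,0) succ=(0,0) retry=(1,0)
step 3 (Q LOAD): counter=3 r=(2,3) succ=(0,0) retry=(1,0)
step 4 (P LOAD): counter=3 r=(3,3) succ=(0,0) retry=(1,0)
step 5 (Q CAS): counter=4 r=(3,3) succ=(0,1) retry=(1,0)
step 6 (P CAS): counter=4 r=(3,3) succ=(0,1) retry=(2,0)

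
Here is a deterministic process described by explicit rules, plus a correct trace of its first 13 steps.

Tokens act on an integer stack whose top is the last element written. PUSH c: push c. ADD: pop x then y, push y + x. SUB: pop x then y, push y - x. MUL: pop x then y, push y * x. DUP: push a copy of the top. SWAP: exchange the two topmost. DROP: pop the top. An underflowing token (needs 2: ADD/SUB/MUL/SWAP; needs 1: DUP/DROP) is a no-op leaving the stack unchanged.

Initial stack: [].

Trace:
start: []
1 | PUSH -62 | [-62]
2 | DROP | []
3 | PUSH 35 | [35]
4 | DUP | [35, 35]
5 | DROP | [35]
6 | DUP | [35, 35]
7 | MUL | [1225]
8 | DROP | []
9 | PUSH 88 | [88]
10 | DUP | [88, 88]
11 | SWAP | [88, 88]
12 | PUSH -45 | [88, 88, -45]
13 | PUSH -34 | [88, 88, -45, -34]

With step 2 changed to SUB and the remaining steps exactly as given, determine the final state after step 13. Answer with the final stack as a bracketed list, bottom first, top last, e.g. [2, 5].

[-62, 88, 88, -45, -34]

(re-executing from step 2 with the substitution; state before step 2: [-62])
2 | SUB | [-62]
3 | PUSH 35 | [-62, 35]
4 | DUP | [-62, 35, 35]
5 | DROP | [-62, 35]
6 | DUP | [-62, 35, 35]
7 | MUL | [-62, 1225]
8 | DROP | [-62]
9 | PUSH 88 | [-62, 88]
10 | DUP | [-62, 88, 88]
11 | SWAP | [-62, 88, 88]
12 | PUSH -45 | [-62, 88, 88, -45]
13 | PUSH -34 | [-62, 88, 88, -45, -34]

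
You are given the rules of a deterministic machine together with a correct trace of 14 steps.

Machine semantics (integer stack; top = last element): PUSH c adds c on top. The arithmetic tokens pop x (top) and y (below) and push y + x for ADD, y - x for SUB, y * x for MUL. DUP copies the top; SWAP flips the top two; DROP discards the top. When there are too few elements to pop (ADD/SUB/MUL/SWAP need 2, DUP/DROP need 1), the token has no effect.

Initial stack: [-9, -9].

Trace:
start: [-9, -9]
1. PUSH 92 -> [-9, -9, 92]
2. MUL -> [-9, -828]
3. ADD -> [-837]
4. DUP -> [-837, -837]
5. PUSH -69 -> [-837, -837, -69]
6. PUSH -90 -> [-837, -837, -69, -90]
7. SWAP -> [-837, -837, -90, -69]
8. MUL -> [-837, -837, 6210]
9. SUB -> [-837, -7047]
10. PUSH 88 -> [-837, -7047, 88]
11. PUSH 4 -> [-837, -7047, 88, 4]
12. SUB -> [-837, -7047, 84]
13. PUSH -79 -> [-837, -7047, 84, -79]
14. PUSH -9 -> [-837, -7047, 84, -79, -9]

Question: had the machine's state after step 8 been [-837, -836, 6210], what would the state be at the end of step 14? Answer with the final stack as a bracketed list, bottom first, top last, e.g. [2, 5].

state after step 8 := [-837, -836, 6210]
9. SUB -> [-837, -7046]
10. PUSH 88 -> [-837, -7046, 88]
11. PUSH 4 -> [-837, -7046, 88, 4]
12. SUB -> [-837, -7046, 84]
13. PUSH -79 -> [-837, -7046, 84, -79]
14. PUSH -9 -> [-837, -7046, 84, -79, -9]

[-837, -7046, 84, -79, -9]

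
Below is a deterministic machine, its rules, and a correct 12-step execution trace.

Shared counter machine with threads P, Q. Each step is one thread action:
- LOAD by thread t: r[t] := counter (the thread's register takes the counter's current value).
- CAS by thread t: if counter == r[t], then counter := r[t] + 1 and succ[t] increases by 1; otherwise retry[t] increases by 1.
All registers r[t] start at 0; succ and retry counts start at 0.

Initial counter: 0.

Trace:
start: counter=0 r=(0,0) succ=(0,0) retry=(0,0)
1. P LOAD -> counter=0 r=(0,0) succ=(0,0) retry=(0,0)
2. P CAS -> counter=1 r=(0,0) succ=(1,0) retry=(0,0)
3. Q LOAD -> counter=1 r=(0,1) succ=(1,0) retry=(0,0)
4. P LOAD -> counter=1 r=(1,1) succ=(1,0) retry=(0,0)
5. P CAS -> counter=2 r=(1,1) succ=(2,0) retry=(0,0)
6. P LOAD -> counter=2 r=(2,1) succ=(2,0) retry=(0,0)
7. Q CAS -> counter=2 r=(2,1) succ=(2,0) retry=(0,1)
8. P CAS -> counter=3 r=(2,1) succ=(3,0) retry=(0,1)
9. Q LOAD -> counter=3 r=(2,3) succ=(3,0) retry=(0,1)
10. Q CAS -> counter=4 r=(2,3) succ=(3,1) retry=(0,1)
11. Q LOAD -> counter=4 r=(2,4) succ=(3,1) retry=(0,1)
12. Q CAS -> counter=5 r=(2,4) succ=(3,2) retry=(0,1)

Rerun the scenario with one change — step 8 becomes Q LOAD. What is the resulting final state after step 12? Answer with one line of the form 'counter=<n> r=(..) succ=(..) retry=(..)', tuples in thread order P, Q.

(re-executing from step 8 with the substitution; state before step 8: counter=2 r=(2,1) succ=(2,0) retry=(0,1))
8. Q LOAD -> counter=2 r=(2,2) succ=(2,0) retry=(0,1)
9. Q LOAD -> counter=2 r=(2,2) succ=(2,0) retry=(0,1)
10. Q CAS -> counter=3 r=(2,2) succ=(2,1) retry=(0,1)
11. Q LOAD -> counter=3 r=(2,3) succ=(2,1) retry=(0,1)
12. Q CAS -> counter=4 r=(2,3) succ=(2,2) retry=(0,1)

counter=4 r=(2,3) succ=(2,2) retry=(0,1)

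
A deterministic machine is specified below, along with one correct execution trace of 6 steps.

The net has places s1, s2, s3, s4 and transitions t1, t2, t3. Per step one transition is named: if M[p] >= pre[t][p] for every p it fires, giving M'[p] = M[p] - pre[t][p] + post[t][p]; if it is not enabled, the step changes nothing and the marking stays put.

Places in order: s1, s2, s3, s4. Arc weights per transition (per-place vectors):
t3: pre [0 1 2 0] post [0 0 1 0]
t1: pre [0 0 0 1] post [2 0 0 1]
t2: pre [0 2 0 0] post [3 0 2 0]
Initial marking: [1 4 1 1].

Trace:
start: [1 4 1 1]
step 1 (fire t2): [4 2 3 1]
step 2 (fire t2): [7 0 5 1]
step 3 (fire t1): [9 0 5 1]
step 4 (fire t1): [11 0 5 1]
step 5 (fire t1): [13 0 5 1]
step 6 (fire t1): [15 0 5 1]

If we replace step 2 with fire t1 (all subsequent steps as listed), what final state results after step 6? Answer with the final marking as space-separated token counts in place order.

14 2 3 1

(re-executing from step 2 with the substitution; state before step 2: [4 2 3 1])
step 2 (fire t1): [6 2 3 1]
step 3 (fire t1): [8 2 3 1]
step 4 (fire t1): [10 2 3 1]
step 5 (fire t1): [12 2 3 1]
step 6 (fire t1): [14 2 3 1]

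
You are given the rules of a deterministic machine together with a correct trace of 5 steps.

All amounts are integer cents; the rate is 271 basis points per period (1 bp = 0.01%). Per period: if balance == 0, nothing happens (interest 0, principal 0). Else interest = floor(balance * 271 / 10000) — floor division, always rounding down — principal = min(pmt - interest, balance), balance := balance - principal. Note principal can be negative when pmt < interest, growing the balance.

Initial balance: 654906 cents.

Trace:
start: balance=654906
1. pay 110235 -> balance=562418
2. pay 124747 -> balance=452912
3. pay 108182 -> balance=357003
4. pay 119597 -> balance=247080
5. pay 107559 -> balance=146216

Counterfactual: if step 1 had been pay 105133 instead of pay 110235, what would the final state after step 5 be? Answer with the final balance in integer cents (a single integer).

(re-executing from step 1 with the substitution; state before step 1: balance=654906)
1. pay 105133 -> balance=567520
2. pay 124747 -> balance=458152
3. pay 108182 -> balance=362385
4. pay 119597 -> balance=252608
5. pay 107559 -> balance=151894

151894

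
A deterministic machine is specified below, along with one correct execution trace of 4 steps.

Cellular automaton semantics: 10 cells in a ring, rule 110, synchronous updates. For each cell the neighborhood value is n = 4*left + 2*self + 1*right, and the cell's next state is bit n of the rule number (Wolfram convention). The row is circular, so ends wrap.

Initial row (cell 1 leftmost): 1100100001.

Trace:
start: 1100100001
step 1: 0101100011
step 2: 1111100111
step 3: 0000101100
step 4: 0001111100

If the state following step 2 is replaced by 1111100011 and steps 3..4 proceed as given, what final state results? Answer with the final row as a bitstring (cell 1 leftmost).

0001101110

state after step 2 := 1111100011
step 3: 0000100110
step 4: 0001101110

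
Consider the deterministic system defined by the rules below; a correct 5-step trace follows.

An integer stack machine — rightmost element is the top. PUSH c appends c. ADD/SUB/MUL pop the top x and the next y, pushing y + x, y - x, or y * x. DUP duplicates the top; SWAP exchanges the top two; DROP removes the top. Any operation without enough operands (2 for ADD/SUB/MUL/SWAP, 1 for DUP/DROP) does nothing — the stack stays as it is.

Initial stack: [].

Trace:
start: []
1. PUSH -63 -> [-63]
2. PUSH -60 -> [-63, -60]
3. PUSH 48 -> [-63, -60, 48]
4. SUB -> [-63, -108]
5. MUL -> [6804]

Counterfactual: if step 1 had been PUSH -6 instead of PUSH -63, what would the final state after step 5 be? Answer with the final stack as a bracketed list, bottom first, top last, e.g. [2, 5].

(re-executing from step 1 with the substitution; state before step 1: [])
1. PUSH -6 -> [-6]
2. PUSH -60 -> [-6, -60]
3. PUSH 48 -> [-6, -60, 48]
4. SUB -> [-6, -108]
5. MUL -> [648]

[648]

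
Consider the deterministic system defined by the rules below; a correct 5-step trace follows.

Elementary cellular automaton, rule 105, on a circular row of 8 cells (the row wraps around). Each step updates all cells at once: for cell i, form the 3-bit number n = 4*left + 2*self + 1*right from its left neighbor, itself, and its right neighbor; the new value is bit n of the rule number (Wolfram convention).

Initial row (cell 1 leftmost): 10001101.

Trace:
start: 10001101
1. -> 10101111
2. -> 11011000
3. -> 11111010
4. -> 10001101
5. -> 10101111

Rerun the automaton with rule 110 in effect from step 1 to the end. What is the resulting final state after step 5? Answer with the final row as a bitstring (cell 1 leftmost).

(re-executing steps 1..5 under rule 110; state before step 1: 10001101)
1. -> 10011111
2. -> 10110000
3. -> 11110001
4. -> 00010011
5. -> 00110111

00110111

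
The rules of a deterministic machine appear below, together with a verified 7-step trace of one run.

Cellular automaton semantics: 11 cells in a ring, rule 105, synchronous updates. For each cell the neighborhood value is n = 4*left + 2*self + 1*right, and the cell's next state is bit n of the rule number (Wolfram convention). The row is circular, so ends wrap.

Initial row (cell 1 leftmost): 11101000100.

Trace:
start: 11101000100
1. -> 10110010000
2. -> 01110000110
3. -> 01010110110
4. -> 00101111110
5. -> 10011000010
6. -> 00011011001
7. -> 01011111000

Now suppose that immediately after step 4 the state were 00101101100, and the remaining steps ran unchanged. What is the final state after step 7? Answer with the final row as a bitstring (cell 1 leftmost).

10000110100

state after step 4 := 00101101100
5. -> 10011111101
6. -> 10010000111
7. -> 10000110100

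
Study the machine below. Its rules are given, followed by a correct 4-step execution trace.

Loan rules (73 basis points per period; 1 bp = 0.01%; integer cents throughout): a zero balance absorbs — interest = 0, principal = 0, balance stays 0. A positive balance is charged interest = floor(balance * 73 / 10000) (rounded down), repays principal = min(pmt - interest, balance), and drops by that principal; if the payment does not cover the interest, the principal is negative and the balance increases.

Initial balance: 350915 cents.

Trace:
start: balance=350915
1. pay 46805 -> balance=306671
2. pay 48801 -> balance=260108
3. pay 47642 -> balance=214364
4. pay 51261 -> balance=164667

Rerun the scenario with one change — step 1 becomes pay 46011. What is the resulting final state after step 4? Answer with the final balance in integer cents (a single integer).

(re-executing from step 1 with the substitution; state before step 1: balance=350915)
1. pay 46011 -> balance=307465
2. pay 48801 -> balance=260908
3. pay 47642 -> balance=215170
4. pay 51261 -> balance=165479

165479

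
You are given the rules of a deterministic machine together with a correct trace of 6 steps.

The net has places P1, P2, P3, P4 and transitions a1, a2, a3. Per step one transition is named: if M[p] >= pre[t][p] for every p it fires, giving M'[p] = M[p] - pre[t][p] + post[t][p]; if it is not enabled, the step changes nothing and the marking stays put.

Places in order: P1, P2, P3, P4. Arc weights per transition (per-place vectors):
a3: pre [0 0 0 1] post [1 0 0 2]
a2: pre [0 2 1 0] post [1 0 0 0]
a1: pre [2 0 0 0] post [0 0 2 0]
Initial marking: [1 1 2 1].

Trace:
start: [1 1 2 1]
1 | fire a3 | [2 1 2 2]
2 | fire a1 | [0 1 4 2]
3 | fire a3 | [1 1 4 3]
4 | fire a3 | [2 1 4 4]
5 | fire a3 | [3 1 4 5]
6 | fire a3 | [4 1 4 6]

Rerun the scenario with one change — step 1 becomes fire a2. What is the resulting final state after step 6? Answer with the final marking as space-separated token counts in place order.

5 1 2 5

(re-executing from step 1 with the substitution; state before step 1: [1 1 2 1])
1 | fire a2 | [1 1 2 1]
2 | fire a1 | [1 1 2 1]
3 | fire a3 | [2 1 2 2]
4 | fire a3 | [3 1 2 3]
5 | fire a3 | [4 1 2 4]
6 | fire a3 | [5 1 2 5]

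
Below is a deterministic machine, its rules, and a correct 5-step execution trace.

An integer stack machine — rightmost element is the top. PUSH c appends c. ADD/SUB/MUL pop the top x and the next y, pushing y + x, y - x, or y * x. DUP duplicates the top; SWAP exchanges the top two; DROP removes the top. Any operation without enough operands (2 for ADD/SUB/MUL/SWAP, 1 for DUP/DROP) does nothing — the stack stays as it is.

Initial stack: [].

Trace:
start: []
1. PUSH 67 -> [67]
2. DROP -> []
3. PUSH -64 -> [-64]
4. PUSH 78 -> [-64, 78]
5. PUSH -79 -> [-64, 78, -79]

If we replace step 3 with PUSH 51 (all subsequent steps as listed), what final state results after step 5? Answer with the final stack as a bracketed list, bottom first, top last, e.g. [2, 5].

[51, 78, -79]

(re-executing from step 3 with the substitution; state before step 3: [])
3. PUSH 51 -> [51]
4. PUSH 78 -> [51, 78]
5. PUSH -79 -> [51, 78, -79]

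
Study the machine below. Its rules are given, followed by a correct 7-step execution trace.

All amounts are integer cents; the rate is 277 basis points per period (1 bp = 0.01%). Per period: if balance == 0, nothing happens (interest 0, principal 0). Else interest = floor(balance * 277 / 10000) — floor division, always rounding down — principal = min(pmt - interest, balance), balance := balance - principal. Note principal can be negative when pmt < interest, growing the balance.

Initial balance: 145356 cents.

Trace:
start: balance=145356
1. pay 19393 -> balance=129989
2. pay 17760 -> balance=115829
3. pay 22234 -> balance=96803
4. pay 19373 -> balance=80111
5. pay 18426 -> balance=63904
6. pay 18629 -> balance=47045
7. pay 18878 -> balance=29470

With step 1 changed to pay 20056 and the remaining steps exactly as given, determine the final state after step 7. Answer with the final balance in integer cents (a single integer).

28689

(re-executing from step 1 with the substitution; state before step 1: balance=145356)
1. pay 20056 -> balance=129326
2. pay 17760 -> balance=115148
3. pay 22234 -> balance=96103
4. pay 19373 -> balance=79392
5. pay 18426 -> balance=63165
6. pay 18629 -> balance=46285
7. pay 18878 -> balance=28689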